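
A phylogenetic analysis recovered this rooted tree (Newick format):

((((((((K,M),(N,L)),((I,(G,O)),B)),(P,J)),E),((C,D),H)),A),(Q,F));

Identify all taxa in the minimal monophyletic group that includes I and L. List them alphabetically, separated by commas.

B, G, I, K, L, M, N, O

Tracing I: it sits inside (I,(G,O)).
Tracing L: it sits inside (N,L).
The smallest clade enclosing both is (((K,M),(N,L)),((I,(G,O)),B)); the answer is its 8 terminal taxa in alphabetical order.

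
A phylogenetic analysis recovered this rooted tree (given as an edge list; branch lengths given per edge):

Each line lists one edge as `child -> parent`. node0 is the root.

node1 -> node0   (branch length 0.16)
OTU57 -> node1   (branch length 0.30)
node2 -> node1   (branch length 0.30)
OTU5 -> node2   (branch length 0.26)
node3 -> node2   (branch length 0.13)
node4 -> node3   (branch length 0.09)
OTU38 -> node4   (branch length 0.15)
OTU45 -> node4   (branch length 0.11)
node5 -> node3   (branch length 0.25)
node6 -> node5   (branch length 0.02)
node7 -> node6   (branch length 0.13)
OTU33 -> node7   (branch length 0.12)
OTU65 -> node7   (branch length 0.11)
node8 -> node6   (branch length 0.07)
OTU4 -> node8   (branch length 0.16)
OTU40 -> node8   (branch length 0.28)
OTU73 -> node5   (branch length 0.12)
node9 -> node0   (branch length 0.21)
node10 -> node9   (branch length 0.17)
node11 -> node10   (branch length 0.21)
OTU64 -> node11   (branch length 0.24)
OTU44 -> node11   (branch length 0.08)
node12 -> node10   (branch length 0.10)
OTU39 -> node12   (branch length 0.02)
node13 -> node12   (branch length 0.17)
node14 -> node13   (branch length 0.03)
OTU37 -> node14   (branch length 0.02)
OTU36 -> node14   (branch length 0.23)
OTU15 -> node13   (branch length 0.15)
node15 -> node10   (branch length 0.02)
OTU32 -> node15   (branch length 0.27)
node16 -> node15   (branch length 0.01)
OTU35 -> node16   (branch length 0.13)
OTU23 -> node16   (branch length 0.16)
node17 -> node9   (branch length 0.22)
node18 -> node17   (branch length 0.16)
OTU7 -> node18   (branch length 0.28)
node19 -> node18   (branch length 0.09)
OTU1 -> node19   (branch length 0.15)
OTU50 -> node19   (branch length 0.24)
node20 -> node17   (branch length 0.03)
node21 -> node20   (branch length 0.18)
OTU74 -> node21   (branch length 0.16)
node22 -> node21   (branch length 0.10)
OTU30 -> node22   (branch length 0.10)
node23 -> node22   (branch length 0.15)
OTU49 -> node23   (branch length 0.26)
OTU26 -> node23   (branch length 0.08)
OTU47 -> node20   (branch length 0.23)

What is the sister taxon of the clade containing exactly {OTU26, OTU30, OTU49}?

The clade containing exactly {OTU26, OTU30, OTU49} attaches to the tree at the node subtending (OTU74,(OTU30,(OTU49,OTU26))).
The other lineage descending from that same node — the sister group — is the single tip OTU74.

OTU74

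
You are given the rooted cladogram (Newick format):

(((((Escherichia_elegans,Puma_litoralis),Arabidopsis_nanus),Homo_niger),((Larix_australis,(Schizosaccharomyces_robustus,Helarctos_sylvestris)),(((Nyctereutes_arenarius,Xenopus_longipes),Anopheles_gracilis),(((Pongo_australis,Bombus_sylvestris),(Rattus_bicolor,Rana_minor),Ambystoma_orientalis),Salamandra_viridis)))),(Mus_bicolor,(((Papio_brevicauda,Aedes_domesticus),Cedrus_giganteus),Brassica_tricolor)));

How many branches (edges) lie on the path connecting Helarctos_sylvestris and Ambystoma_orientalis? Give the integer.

The MRCA of Helarctos_sylvestris and Ambystoma_orientalis is the node subtending ((Larix_australis,(Schizosaccharomyces_robustus,Helarctos_sylvestris)),(((Nyctereutes_arenarius,Xenopus_longipes),Anopheles_gracilis),(((Pongo_australis,Bombus_sylvestris),(Rattus_bicolor,Rana_minor),Ambystoma_orientalis),Salamandra_viridis))).
From Helarctos_sylvestris up to that node: 3 branches. From Ambystoma_orientalis up to the same node: 4 branches. Total: 3 + 4 = 7.

7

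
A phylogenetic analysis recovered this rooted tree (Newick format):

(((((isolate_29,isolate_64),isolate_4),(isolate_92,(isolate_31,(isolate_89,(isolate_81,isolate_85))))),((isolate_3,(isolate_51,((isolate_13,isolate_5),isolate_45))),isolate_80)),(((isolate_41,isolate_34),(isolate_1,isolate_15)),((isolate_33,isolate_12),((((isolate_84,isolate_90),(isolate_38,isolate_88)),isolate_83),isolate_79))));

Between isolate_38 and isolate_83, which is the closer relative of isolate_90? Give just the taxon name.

isolate_38

The MRCA of isolate_90 and isolate_38 subtends ((isolate_84,isolate_90),(isolate_38,isolate_88)) (4 taxa).
The MRCA of isolate_90 and isolate_83 subtends (((isolate_84,isolate_90),(isolate_38,isolate_88)),isolate_83) (5 taxa).
The first is nested inside the second, so isolate_90 shares a more recent common ancestor with isolate_38.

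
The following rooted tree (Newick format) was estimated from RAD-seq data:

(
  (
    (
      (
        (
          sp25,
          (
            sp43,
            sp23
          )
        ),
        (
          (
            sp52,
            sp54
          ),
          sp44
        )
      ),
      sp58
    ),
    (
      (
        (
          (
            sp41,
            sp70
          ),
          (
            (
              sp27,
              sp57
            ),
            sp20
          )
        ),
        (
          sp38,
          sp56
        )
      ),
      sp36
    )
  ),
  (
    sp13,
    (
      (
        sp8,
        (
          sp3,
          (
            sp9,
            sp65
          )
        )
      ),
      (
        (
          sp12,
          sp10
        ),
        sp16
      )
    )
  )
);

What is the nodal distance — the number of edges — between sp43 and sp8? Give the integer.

The MRCA of sp43 and sp8 is the root of the tree.
From sp43 up to that node: 6 branches. From sp8 up to the same node: 4 branches. Total: 6 + 4 = 10.

10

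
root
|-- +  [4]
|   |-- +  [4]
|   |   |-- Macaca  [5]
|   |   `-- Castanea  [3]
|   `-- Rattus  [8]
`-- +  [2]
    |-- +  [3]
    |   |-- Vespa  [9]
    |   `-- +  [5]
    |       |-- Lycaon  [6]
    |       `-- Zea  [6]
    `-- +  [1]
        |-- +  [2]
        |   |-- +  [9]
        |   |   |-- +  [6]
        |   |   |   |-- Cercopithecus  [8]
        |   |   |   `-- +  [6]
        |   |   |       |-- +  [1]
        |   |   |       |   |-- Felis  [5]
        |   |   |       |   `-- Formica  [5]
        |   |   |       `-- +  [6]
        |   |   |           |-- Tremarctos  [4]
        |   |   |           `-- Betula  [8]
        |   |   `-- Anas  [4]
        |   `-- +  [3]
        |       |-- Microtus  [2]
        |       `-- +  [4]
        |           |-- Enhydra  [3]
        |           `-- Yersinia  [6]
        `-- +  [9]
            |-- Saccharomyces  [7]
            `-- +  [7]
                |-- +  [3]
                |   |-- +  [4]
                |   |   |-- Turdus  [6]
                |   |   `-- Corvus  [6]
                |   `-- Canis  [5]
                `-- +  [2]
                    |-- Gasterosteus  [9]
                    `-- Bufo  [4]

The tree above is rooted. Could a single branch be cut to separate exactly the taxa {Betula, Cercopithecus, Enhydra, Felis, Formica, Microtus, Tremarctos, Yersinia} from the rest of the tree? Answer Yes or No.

No

The MRCA of the listed taxa subtends (((Cercopithecus,((Felis,Formica),(Tremarctos,Betula))),Anas),(Microtus,(Enhydra,Yersinia))).
That clade also contains Anas, which is not in the proposed group, so the group is not monophyletic.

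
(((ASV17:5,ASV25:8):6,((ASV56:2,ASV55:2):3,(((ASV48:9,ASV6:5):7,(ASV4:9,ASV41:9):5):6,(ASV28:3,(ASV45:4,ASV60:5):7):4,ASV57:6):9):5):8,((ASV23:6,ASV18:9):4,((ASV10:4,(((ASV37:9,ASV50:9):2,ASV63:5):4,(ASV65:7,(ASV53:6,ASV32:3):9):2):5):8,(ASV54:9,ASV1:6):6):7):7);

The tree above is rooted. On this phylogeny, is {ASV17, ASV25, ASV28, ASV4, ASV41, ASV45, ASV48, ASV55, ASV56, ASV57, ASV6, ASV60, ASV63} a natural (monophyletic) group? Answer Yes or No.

No

The MRCA of the listed taxa is the root, so the smallest clade containing them is the whole tree.
That clade also contains ASV1, ASV10, ASV18, ASV23, ASV32, ASV37, ASV50, ASV53, ASV54, ASV65, which are not in the proposed group, so the group is not monophyletic.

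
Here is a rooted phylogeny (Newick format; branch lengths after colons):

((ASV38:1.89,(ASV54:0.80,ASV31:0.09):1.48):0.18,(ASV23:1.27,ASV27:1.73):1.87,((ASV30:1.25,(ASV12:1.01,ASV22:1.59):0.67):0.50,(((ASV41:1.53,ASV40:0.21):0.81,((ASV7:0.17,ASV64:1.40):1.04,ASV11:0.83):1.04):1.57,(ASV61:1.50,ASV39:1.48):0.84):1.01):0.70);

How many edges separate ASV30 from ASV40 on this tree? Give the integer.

The MRCA of ASV30 and ASV40 is the node subtending ((ASV30,(ASV12,ASV22)),(((ASV41,ASV40),((ASV7,ASV64),ASV11)),(ASV61,ASV39))).
From ASV30 up to that node: 2 branches. From ASV40 up to the same node: 4 branches. Total: 2 + 4 = 6.

6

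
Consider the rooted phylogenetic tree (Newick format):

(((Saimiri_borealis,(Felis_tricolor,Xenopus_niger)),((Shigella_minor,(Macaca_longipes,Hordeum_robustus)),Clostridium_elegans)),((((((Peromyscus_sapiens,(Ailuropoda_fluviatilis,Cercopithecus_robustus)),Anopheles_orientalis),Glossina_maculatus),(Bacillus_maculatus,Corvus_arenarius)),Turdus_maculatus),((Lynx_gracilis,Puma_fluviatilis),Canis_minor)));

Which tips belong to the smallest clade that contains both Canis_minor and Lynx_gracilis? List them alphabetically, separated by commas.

Canis_minor, Lynx_gracilis, Puma_fluviatilis

Tracing Canis_minor: it sits inside ((Lynx_gracilis,Puma_fluviatilis),Canis_minor).
Tracing Lynx_gracilis: it sits inside (Lynx_gracilis,Puma_fluviatilis).
The smallest clade enclosing both is ((Lynx_gracilis,Puma_fluviatilis),Canis_minor); the answer is its 3 terminal taxa in alphabetical order.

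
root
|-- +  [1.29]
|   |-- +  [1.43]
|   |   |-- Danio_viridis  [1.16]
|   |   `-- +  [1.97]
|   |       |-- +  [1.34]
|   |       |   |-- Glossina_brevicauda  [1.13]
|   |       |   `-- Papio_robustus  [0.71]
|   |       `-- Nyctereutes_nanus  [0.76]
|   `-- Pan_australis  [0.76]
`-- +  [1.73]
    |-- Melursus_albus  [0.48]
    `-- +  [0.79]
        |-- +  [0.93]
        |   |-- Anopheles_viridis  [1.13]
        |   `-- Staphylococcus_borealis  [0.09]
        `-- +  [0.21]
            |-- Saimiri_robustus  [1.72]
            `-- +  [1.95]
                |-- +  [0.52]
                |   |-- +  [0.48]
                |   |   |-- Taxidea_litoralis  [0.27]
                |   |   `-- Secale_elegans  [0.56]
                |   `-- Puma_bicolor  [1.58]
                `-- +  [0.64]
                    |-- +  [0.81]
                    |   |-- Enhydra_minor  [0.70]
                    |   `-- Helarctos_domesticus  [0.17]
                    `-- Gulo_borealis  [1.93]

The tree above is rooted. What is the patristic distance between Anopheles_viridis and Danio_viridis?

The path runs Anopheles_viridis → … → MRCA → … → Danio_viridis; the MRCA is the root of the tree.
Branch lengths along that path: 1.13 + 0.93 + 0.79 + 1.73 + 1.29 + 1.43 + 1.16 = 8.46.

8.46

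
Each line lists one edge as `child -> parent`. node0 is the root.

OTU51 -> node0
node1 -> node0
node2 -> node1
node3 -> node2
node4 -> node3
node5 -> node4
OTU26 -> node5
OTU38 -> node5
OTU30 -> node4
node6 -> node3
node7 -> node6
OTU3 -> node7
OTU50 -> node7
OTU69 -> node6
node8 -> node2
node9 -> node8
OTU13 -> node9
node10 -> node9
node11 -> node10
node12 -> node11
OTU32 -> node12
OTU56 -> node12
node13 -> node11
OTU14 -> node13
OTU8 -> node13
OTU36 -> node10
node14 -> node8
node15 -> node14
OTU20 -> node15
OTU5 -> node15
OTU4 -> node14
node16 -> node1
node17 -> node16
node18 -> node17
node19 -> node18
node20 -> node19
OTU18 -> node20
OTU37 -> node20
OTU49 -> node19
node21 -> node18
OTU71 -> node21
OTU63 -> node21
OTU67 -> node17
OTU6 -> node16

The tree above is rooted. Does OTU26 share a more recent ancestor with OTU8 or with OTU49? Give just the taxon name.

OTU8

The MRCA of OTU26 and OTU8 subtends ((((OTU26,OTU38),OTU30),((OTU3,OTU50),OTU69)),((OTU13,(((OTU32,OTU56),(OTU14,OTU8)),OTU36)),((OTU20,OTU5),OTU4))) (15 taxa).
The MRCA of OTU26 and OTU49 subtends (((((OTU26,OTU38),OTU30),((OTU3,OTU50),OTU69)),((OTU13,(((OTU32,OTU56),(OTU14,OTU8)),OTU36)),((OTU20,OTU5),OTU4))),(((((OTU18,OTU37),OTU49),(OTU71,OTU63)),OTU67),OTU6)) (22 taxa).
The first is nested inside the second, so OTU26 shares a more recent common ancestor with OTU8.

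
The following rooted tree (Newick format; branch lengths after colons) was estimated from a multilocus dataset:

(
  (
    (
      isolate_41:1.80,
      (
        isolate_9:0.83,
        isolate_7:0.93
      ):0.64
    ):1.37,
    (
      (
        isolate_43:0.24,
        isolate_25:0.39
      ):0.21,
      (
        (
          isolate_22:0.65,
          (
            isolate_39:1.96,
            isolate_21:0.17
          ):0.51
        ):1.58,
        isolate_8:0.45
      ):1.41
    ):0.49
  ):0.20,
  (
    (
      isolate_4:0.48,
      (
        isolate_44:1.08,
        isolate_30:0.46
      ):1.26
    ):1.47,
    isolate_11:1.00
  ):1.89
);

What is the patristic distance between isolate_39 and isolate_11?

The path runs isolate_39 → … → MRCA → … → isolate_11; the MRCA is the root of the tree.
Branch lengths along that path: 1.96 + 0.51 + 1.58 + 1.41 + 0.49 + 0.20 + 1.89 + 1.00 = 9.04.

9.04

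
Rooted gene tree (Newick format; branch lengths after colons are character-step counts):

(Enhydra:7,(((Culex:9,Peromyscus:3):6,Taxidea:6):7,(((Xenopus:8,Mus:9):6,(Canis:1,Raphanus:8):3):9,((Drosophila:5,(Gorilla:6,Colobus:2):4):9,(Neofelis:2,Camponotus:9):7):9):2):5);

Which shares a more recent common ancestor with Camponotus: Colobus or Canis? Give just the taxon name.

The MRCA of Camponotus and Colobus subtends ((Drosophila,(Gorilla,Colobus)),(Neofelis,Camponotus)) (5 taxa).
The MRCA of Camponotus and Canis subtends (((Xenopus,Mus),(Canis,Raphanus)),((Drosophila,(Gorilla,Colobus)),(Neofelis,Camponotus))) (9 taxa).
The first is nested inside the second, so Camponotus shares a more recent common ancestor with Colobus.

Colobus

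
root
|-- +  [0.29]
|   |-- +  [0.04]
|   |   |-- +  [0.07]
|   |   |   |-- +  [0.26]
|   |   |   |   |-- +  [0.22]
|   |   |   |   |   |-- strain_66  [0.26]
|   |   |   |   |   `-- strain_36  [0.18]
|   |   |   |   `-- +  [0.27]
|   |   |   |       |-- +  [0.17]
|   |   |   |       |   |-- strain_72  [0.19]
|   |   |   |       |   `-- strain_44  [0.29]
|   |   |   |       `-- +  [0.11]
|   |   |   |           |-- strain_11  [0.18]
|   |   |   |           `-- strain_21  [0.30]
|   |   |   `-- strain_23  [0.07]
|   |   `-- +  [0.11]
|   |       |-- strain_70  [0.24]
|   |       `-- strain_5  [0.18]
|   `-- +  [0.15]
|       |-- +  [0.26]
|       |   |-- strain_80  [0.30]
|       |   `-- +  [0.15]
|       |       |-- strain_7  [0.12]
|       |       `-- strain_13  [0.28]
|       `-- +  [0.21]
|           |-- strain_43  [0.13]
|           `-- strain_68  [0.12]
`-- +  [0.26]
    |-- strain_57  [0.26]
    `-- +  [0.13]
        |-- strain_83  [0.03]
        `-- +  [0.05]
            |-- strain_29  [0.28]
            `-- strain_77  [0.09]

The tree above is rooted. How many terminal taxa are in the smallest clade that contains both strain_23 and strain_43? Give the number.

The MRCA of strain_23 and strain_43 is the node subtending (((((strain_66,strain_36),((strain_72,strain_44),(strain_11,strain_21))),strain_23),(strain_70,strain_5)),((strain_80,(strain_7,strain_13)),(strain_43,strain_68))).
That clade contains 14 terminal taxa: strain_11, strain_13, strain_21, strain_23, strain_36, strain_43, strain_44, strain_5, strain_66, strain_68, strain_7, strain_70, strain_72, strain_80.

14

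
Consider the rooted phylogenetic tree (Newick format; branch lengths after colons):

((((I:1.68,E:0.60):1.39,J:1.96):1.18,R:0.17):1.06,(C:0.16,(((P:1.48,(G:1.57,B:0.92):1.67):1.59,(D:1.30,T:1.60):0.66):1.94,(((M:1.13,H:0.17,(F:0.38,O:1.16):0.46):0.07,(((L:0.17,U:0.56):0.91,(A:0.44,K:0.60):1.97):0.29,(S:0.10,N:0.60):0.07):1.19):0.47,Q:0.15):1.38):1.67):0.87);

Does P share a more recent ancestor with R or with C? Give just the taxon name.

The MRCA of P and C subtends (C,(((P,(G,B)),(D,T)),(((M,H,(F,O)),(((L,U),(A,K)),(S,N))),Q))) (17 taxa).
The MRCA of P and R is the root, subtending the entire tree (21 taxa).
The first is nested inside the second, so P shares a more recent common ancestor with C.

C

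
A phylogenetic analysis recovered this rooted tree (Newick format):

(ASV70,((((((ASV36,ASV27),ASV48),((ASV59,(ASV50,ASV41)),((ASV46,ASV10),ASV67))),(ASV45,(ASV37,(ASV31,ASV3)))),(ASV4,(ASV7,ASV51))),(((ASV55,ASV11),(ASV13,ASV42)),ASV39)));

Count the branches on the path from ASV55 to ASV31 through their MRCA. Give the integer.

The MRCA of ASV55 and ASV31 is the node subtending ((((((ASV36,ASV27),ASV48),((ASV59,(ASV50,ASV41)),((ASV46,ASV10),ASV67))),(ASV45,(ASV37,(ASV31,ASV3)))),(ASV4,(ASV7,ASV51))),(((ASV55,ASV11),(ASV13,ASV42)),ASV39)).
From ASV55 up to that node: 4 branches. From ASV31 up to the same node: 6 branches. Total: 4 + 6 = 10.

10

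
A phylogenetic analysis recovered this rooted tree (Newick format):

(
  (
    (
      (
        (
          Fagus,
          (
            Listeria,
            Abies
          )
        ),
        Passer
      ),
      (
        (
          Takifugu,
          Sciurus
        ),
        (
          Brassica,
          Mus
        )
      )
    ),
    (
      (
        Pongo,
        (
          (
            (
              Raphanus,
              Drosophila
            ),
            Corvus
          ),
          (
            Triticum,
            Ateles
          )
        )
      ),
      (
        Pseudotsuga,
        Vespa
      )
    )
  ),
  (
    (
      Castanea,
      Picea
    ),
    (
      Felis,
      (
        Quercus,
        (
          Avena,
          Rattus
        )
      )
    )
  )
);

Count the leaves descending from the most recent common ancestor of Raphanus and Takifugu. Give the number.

The MRCA of Raphanus and Takifugu is the node subtending ((((Fagus,(Listeria,Abies)),Passer),((Takifugu,Sciurus),(Brassica,Mus))),((Pongo,(((Raphanus,Drosophila),Corvus),(Triticum,Ateles))),(Pseudotsuga,Vespa))).
That clade contains 16 terminal taxa: Abies, Ateles, Brassica, Corvus, Drosophila, Fagus, Listeria, Mus, Passer, Pongo, Pseudotsuga, Raphanus, Sciurus, Takifugu, Triticum, Vespa.

16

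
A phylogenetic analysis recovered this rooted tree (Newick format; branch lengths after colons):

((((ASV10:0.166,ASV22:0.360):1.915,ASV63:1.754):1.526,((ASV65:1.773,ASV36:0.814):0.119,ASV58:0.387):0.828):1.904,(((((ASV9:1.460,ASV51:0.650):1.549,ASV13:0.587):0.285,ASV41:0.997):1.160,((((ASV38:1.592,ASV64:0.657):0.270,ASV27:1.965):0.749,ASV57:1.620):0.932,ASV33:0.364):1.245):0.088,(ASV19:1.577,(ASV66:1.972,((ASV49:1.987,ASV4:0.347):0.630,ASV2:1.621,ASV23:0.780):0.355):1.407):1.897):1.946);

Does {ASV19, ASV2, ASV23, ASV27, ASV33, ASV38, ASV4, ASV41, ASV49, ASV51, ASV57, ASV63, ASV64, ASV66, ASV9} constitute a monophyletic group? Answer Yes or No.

No

The MRCA of the listed taxa is the root, so the smallest clade containing them is the whole tree.
That clade also contains ASV10, ASV13, ASV22, ASV36, ASV58, ASV65, which are not in the proposed group, so the group is not monophyletic.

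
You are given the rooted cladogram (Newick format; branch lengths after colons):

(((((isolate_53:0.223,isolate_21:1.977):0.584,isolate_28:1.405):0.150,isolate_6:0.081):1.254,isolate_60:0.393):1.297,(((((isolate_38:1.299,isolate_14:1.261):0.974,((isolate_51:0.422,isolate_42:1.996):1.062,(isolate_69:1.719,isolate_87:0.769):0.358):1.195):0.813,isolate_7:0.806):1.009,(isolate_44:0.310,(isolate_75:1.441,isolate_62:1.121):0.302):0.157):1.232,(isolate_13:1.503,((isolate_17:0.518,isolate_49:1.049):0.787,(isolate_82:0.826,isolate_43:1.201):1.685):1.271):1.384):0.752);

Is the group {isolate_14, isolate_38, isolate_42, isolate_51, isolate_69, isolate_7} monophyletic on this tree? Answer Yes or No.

No

The MRCA of the listed taxa subtends (((isolate_38,isolate_14),((isolate_51,isolate_42),(isolate_69,isolate_87))),isolate_7).
That clade also contains isolate_87, which is not in the proposed group, so the group is not monophyletic.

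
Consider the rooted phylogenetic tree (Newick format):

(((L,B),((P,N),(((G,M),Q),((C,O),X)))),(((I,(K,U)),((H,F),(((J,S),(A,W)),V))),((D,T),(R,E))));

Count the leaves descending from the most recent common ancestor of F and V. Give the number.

The MRCA of F and V is the node subtending ((H,F),(((J,S),(A,W)),V)).
That clade contains 7 terminal taxa: A, F, H, J, S, V, W.

7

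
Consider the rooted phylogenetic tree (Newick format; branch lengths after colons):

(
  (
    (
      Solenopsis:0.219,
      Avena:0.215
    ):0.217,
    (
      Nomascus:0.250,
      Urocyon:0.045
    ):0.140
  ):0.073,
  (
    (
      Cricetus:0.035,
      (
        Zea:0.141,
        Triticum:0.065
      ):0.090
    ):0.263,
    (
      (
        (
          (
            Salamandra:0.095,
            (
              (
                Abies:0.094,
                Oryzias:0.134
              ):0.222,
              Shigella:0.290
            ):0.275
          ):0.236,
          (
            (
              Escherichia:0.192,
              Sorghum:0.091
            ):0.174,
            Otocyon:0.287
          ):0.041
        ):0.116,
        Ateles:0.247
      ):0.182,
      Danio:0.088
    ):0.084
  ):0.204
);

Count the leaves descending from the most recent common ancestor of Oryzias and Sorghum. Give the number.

The MRCA of Oryzias and Sorghum is the node subtending ((Salamandra,((Abies,Oryzias),Shigella)),((Escherichia,Sorghum),Otocyon)).
That clade contains 7 terminal taxa: Abies, Escherichia, Oryzias, Otocyon, Salamandra, Shigella, Sorghum.

7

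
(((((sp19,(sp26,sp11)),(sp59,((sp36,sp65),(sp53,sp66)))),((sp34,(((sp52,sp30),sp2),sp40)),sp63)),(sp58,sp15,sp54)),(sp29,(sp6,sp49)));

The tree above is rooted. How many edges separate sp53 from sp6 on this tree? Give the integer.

The MRCA of sp53 and sp6 is the root of the tree.
From sp53 up to that node: 7 branches. From sp6 up to the same node: 3 branches. Total: 7 + 3 = 10.

10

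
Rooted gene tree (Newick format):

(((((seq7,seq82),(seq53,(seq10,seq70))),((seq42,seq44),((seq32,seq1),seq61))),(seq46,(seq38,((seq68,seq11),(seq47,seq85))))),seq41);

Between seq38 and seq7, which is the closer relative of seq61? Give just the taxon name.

The MRCA of seq61 and seq7 subtends (((seq7,seq82),(seq53,(seq10,seq70))),((seq42,seq44),((seq32,seq1),seq61))) (10 taxa).
The MRCA of seq61 and seq38 subtends ((((seq7,seq82),(seq53,(seq10,seq70))),((seq42,seq44),((seq32,seq1),seq61))),(seq46,(seq38,((seq68,seq11),(seq47,seq85))))) (16 taxa).
The first is nested inside the second, so seq61 shares a more recent common ancestor with seq7.

seq7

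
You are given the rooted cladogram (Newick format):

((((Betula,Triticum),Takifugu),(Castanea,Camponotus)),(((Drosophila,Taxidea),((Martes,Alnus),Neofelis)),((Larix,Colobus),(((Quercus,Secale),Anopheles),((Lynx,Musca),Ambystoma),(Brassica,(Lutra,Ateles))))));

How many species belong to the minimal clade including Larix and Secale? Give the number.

The MRCA of Larix and Secale is the node subtending ((Larix,Colobus),(((Quercus,Secale),Anopheles),((Lynx,Musca),Ambystoma),(Brassica,(Lutra,Ateles)))).
That clade contains 11 terminal taxa: Ambystoma, Anopheles, Ateles, Brassica, Colobus, Larix, Lutra, Lynx, Musca, Quercus, Secale.

11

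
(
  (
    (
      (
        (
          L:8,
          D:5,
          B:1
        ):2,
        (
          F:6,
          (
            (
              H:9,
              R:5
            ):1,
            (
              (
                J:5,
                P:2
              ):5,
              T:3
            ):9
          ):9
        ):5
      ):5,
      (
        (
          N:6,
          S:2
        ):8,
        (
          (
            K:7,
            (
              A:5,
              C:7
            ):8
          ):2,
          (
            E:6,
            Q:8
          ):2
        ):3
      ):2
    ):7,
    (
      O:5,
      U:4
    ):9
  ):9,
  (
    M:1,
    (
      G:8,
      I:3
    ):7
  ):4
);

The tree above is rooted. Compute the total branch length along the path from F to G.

The path runs F → … → MRCA → … → G; the MRCA is the root of the tree.
Branch lengths along that path: 6 + 5 + 5 + 7 + 9 + 4 + 7 + 8 = 51.

51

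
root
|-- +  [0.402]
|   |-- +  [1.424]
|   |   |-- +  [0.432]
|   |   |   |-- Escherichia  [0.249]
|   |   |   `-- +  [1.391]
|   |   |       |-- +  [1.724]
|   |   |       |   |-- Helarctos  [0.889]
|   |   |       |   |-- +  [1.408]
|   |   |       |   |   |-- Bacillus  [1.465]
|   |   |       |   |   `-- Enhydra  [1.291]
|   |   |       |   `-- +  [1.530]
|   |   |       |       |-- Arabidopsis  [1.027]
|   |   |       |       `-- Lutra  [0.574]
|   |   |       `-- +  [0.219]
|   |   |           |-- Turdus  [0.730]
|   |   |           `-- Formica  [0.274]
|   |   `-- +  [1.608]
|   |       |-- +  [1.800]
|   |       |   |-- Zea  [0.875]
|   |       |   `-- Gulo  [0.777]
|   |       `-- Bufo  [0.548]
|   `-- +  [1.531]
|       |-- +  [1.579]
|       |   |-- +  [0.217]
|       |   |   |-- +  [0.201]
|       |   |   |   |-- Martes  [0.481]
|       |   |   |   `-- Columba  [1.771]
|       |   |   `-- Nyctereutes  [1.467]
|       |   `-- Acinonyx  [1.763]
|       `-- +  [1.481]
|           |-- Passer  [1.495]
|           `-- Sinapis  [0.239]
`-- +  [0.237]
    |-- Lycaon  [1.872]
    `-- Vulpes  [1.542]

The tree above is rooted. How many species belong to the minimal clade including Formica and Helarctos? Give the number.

The MRCA of Formica and Helarctos is the node subtending ((Helarctos,(Bacillus,Enhydra),(Arabidopsis,Lutra)),(Turdus,Formica)).
That clade contains 7 terminal taxa: Arabidopsis, Bacillus, Enhydra, Formica, Helarctos, Lutra, Turdus.

7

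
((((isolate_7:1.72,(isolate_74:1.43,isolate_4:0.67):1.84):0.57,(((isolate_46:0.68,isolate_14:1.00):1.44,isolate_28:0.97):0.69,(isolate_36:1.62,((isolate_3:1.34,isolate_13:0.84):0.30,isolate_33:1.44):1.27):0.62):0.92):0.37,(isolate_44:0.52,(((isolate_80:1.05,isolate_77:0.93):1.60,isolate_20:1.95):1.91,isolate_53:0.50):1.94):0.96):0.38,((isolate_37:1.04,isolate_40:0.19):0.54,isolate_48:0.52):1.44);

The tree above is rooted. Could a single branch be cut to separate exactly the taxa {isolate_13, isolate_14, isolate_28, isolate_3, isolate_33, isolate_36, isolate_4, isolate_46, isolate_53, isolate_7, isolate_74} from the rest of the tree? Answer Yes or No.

The MRCA of the listed taxa subtends (((isolate_7,(isolate_74,isolate_4)),(((isolate_46,isolate_14),isolate_28),(isolate_36,((isolate_3,isolate_13),isolate_33)))),(isolate_44,(((isolate_80,isolate_77),isolate_20),isolate_53))).
That clade also contains isolate_20, isolate_44, isolate_77, isolate_80, which are not in the proposed group, so the group is not monophyletic.

No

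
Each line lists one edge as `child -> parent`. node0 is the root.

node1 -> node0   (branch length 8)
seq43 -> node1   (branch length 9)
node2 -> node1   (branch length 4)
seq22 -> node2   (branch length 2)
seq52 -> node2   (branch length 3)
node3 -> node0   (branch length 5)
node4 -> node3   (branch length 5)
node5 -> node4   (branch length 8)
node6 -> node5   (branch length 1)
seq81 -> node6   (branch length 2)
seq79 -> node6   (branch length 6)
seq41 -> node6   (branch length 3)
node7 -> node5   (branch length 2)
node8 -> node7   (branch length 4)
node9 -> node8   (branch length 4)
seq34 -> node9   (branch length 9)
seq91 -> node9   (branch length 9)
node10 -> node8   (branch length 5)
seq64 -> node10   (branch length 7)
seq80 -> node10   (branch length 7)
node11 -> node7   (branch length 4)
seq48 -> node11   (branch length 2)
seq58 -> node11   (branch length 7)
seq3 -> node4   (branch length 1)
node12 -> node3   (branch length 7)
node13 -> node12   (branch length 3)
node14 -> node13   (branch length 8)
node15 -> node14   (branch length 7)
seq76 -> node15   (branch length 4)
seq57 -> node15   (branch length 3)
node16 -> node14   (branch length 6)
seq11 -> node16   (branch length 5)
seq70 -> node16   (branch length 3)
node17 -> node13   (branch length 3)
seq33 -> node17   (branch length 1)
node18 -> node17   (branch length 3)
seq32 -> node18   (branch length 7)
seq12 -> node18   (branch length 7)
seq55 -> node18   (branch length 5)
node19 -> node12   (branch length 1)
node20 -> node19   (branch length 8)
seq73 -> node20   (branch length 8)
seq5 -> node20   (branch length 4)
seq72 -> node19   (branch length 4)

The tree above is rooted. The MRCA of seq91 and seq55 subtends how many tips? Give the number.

The MRCA of seq91 and seq55 is the node subtending ((((seq81,seq79,seq41),(((seq34,seq91),(seq64,seq80)),(seq48,seq58))),seq3),((((seq76,seq57),(seq11,seq70)),(seq33,(seq32,seq12,seq55))),((seq73,seq5),seq72))).
That clade contains 21 terminal taxa: seq11, seq12, seq3, seq32, seq33, seq34, seq41, seq48, seq5, seq55, seq57, seq58, seq64, seq70, seq72, seq73, seq76, seq79, seq80, seq81, seq91.

21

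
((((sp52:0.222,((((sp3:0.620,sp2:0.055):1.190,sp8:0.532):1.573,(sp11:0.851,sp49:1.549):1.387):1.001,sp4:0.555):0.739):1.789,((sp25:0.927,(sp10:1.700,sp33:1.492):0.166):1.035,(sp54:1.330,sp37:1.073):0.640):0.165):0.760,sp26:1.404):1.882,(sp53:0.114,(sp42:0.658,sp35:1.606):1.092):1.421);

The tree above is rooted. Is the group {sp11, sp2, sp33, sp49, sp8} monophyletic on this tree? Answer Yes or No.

No

The MRCA of the listed taxa subtends ((sp52,((((sp3,sp2),sp8),(sp11,sp49)),sp4)),((sp25,(sp10,sp33)),(sp54,sp37))).
That clade also contains sp10, sp25, sp3, sp37, sp4, sp52, sp54, which are not in the proposed group, so the group is not monophyletic.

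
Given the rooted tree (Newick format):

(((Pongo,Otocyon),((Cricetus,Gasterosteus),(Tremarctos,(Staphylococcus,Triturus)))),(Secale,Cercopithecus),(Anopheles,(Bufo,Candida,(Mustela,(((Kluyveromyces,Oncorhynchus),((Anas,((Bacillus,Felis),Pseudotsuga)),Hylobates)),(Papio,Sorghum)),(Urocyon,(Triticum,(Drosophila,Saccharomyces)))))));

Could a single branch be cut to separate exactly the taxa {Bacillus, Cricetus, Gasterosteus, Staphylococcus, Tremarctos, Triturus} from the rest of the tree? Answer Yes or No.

The MRCA of the listed taxa is the root, so the smallest clade containing them is the whole tree.
That clade also contains Anas, Anopheles, Bufo, Candida, Cercopithecus, Drosophila, Felis, Hylobates, Kluyveromyces, Mustela, Oncorhynchus, Otocyon, Papio, Pongo, Pseudotsuga, Saccharomyces, Secale, Sorghum, Triticum, Urocyon, which are not in the proposed group, so the group is not monophyletic.

No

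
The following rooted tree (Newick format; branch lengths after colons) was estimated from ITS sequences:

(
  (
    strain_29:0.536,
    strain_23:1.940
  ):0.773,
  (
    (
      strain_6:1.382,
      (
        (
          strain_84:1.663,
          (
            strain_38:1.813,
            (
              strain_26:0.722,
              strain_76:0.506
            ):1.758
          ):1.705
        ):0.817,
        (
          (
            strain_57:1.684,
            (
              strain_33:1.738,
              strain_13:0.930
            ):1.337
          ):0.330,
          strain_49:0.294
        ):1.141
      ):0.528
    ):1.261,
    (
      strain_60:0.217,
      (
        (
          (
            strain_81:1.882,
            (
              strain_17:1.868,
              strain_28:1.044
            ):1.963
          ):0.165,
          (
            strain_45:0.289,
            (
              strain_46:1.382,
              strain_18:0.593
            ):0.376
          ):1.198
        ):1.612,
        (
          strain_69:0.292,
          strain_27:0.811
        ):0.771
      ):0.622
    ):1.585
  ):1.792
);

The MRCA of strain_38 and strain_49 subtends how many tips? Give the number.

8

The MRCA of strain_38 and strain_49 is the node subtending ((strain_84,(strain_38,(strain_26,strain_76))),((strain_57,(strain_33,strain_13)),strain_49)).
That clade contains 8 terminal taxa: strain_13, strain_26, strain_33, strain_38, strain_49, strain_57, strain_76, strain_84.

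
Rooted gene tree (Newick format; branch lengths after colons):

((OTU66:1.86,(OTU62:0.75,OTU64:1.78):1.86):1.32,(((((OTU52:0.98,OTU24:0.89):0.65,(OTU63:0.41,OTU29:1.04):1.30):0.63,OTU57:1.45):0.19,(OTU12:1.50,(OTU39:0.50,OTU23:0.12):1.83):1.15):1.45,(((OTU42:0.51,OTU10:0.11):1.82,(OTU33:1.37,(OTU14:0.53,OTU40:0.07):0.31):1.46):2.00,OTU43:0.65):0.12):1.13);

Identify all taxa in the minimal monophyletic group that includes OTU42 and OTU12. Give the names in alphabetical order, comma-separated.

OTU10, OTU12, OTU14, OTU23, OTU24, OTU29, OTU33, OTU39, OTU40, OTU42, OTU43, OTU52, OTU57, OTU63

Tracing OTU42: it sits inside (OTU42,OTU10).
Tracing OTU12: it sits inside (OTU12,(OTU39,OTU23)).
The smallest clade enclosing both is (((((OTU52,OTU24),(OTU63,OTU29)),OTU57),(OTU12,(OTU39,OTU23))),(((OTU42,OTU10),(OTU33,(OTU14,OTU40))),OTU43)); the answer is its 14 terminal taxa in alphabetical order.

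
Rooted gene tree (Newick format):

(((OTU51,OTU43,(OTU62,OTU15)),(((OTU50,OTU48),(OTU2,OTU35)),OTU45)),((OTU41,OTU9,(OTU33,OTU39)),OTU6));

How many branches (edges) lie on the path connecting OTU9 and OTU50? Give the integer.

8

The MRCA of OTU9 and OTU50 is the root of the tree.
From OTU9 up to that node: 3 branches. From OTU50 up to the same node: 5 branches. Total: 3 + 5 = 8.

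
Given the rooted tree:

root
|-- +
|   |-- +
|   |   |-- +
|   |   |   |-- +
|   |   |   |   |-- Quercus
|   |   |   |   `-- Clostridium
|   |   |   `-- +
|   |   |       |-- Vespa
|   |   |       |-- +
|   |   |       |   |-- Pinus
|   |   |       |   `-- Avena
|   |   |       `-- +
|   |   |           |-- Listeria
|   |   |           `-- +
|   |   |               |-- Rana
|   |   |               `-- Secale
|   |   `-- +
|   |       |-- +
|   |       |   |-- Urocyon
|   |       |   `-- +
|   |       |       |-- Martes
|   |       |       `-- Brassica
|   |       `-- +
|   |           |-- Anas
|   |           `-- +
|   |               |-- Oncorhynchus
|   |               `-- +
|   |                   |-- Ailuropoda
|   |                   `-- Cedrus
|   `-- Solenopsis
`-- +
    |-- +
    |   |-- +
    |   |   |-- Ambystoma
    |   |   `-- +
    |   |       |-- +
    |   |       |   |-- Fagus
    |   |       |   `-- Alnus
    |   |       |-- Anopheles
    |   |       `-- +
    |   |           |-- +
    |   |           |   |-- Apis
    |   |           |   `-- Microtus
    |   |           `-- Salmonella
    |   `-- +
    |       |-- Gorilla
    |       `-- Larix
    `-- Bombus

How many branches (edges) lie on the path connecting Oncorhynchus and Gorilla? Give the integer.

The MRCA of Oncorhynchus and Gorilla is the root of the tree.
From Oncorhynchus up to that node: 6 branches. From Gorilla up to the same node: 4 branches. Total: 6 + 4 = 10.

10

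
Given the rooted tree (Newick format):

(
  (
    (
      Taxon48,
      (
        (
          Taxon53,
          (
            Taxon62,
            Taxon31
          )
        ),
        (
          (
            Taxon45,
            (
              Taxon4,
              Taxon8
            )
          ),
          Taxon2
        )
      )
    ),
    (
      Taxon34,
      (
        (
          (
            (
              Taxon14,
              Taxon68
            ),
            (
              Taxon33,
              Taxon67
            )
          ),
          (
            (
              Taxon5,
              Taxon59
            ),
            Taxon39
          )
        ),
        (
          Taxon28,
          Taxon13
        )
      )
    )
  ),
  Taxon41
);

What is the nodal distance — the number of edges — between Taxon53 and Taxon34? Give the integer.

6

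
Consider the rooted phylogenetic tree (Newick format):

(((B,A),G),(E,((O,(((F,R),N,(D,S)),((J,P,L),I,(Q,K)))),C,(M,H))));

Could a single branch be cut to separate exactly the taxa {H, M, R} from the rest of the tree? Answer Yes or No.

The MRCA of the listed taxa subtends ((O,(((F,R),N,(D,S)),((J,P,L),I,(Q,K)))),C,(M,H)).
That clade also contains C, D, F, I, J, K, L, N, O, P, Q, S, which are not in the proposed group, so the group is not monophyletic.

No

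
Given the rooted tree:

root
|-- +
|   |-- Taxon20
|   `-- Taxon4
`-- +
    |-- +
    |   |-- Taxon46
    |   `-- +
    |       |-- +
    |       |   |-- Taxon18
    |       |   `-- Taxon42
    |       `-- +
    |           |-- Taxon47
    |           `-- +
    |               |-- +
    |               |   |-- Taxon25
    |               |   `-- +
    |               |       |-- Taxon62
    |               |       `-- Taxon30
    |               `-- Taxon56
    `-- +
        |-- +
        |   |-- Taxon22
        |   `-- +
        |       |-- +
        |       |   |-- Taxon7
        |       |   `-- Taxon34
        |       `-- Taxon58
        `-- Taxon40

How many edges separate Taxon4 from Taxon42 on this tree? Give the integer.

The MRCA of Taxon4 and Taxon42 is the root of the tree.
From Taxon4 up to that node: 2 branches. From Taxon42 up to the same node: 5 branches. Total: 2 + 5 = 7.

7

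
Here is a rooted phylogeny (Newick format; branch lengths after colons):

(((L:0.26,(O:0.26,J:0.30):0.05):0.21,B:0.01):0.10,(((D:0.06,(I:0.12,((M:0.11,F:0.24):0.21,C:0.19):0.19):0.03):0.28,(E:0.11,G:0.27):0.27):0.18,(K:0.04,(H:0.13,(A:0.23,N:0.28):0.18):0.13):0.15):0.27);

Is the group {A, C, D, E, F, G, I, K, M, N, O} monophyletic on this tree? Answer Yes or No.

The MRCA of the listed taxa is the root, so the smallest clade containing them is the whole tree.
That clade also contains B, H, J, L, which are not in the proposed group, so the group is not monophyletic.

No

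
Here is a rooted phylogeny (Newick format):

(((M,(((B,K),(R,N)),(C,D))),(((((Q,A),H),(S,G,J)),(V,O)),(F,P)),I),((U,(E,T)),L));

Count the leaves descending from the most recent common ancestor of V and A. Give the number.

The MRCA of V and A is the node subtending ((((Q,A),H),(S,G,J)),(V,O)).
That clade contains 8 terminal taxa: A, G, H, J, O, Q, S, V.

8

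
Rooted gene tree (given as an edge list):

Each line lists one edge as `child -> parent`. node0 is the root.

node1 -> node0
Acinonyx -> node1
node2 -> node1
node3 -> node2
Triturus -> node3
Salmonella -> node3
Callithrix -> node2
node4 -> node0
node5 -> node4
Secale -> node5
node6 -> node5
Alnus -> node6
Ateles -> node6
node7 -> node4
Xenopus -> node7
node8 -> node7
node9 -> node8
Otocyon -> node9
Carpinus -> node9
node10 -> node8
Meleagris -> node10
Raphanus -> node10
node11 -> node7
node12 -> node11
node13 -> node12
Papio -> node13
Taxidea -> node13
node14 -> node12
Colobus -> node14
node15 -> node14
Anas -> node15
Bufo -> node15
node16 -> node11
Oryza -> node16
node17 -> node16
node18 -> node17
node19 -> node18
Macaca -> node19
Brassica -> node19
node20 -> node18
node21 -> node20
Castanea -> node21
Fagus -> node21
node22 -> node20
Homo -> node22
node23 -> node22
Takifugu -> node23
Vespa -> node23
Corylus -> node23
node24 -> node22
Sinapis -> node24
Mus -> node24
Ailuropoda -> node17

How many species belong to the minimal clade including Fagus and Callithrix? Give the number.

29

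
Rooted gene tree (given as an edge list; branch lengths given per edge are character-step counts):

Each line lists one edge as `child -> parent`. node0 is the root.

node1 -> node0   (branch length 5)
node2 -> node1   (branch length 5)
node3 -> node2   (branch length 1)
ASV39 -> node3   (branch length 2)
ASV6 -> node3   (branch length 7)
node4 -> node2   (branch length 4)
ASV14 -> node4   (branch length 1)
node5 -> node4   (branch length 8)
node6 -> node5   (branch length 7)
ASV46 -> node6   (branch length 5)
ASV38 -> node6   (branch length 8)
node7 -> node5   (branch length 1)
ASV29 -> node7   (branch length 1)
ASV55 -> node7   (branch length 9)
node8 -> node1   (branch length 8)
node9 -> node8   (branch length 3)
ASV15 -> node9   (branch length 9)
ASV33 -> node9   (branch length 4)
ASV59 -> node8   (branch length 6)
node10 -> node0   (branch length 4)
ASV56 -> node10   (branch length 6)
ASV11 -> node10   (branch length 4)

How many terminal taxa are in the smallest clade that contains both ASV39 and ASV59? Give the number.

The MRCA of ASV39 and ASV59 is the node subtending (((ASV39,ASV6),(ASV14,((ASV46,ASV38),(ASV29,ASV55)))),((ASV15,ASV33),ASV59)).
That clade contains 10 terminal taxa: ASV14, ASV15, ASV29, ASV33, ASV38, ASV39, ASV46, ASV55, ASV59, ASV6.

10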